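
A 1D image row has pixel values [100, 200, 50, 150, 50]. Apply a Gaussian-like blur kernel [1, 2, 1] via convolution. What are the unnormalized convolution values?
Convolve image row [100, 200, 50, 150, 50] with kernel [1, 2, 1]: y[0] = 100×1 = 100; y[1] = 100×2 + 200×1 = 400; y[2] = 100×1 + 200×2 + 50×1 = 550; y[3] = 200×1 + 50×2 + 150×1 = 450; y[4] = 50×1 + 150×2 + 50×1 = 400; y[5] = 150×1 + 50×2 = 250; y[6] = 50×1 = 50 → [100, 400, 550, 450, 400, 250, 50]. Normalization factor = sum(kernel) = 4.

[100, 400, 550, 450, 400, 250, 50]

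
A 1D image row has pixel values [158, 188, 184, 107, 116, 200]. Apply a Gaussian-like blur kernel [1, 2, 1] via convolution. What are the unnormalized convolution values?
Convolve image row [158, 188, 184, 107, 116, 200] with kernel [1, 2, 1]: y[0] = 158×1 = 158; y[1] = 158×2 + 188×1 = 504; y[2] = 158×1 + 188×2 + 184×1 = 718; y[3] = 188×1 + 184×2 + 107×1 = 663; y[4] = 184×1 + 107×2 + 116×1 = 514; y[5] = 107×1 + 116×2 + 200×1 = 539; y[6] = 116×1 + 200×2 = 516; y[7] = 200×1 = 200 → [158, 504, 718, 663, 514, 539, 516, 200]. Normalization factor = sum(kernel) = 4.

[158, 504, 718, 663, 514, 539, 516, 200]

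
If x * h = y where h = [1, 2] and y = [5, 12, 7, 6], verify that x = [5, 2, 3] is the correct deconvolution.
Forward-compute [5, 2, 3] * [1, 2]: y[0] = 5×1 = 5; y[1] = 5×2 + 2×1 = 12; y[2] = 2×2 + 3×1 = 7; y[3] = 3×2 = 6 → [5, 12, 7, 6]. Matches given y = [5, 12, 7, 6], so verified.

Verified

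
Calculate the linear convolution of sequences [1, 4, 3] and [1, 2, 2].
y[0] = 1×1 = 1; y[1] = 1×2 + 4×1 = 6; y[2] = 1×2 + 4×2 + 3×1 = 13; y[3] = 4×2 + 3×2 = 14; y[4] = 3×2 = 6

[1, 6, 13, 14, 6]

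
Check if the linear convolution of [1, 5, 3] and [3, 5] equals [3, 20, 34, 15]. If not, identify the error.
Recompute linear convolution of [1, 5, 3] and [3, 5]: y[0] = 1×3 = 3; y[1] = 1×5 + 5×3 = 20; y[2] = 5×5 + 3×3 = 34; y[3] = 3×5 = 15 → [3, 20, 34, 15]. Given [3, 20, 34, 15] matches, so answer: Yes

Yes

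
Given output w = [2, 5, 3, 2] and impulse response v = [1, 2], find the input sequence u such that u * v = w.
Deconvolve w=[2, 5, 3, 2] by v=[1, 2]. Since v[0]=1, solve forward: u[0] = w[0] / 1 = 2; u[1] = (w[1] - 2×2) / 1 = 1; u[2] = (w[2] - 1×2) / 1 = 1. So u = [2, 1, 1]. Check by forward convolution: w[0] = 2×1 = 2; w[1] = 2×2 + 1×1 = 5; w[2] = 1×2 + 1×1 = 3; w[3] = 1×2 = 2

[2, 1, 1]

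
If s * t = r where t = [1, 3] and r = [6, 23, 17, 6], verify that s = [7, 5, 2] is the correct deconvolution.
Forward-compute [7, 5, 2] * [1, 3]: r[0] = 7×1 = 7; r[1] = 7×3 + 5×1 = 26; r[2] = 5×3 + 2×1 = 17; r[3] = 2×3 = 6 → [7, 26, 17, 6]. Does not match given r = [6, 23, 17, 6].

Not verified. [7, 5, 2] * [1, 3] = [7, 26, 17, 6], which differs from [6, 23, 17, 6] at index 0.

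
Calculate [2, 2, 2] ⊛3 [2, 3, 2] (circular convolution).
Use y[k] = Σ_j x[j]·h[(k-j) mod 3]. y[0] = 2×2 + 2×2 + 2×3 = 14; y[1] = 2×3 + 2×2 + 2×2 = 14; y[2] = 2×2 + 2×3 + 2×2 = 14. Result: [14, 14, 14]

[14, 14, 14]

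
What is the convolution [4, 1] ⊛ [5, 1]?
y[0] = 4×5 = 20; y[1] = 4×1 + 1×5 = 9; y[2] = 1×1 = 1

[20, 9, 1]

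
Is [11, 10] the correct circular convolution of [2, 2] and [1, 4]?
Recompute circular convolution of [2, 2] and [1, 4]: y[0] = 2×1 + 2×4 = 10; y[1] = 2×4 + 2×1 = 10 → [10, 10]. Compare to given [11, 10]: they differ at index 0: given 11, correct 10, so answer: No

No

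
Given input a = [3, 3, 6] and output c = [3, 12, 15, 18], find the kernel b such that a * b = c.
Output length 4 = len(a) + len(b) - 1 ⇒ len(b) = 2. Solve b forward using b[k] = (c[k] - Σ_{i≥1} a[i]·b[k-i]) / a[0]: b[0] = c[0] / a[0] = 3 / 3 = 1; b[1] = (c[1] - 3×1) / a[0] = (12 - 3×1) / 3 = 3. So b = [1, 3]. Forward-check [3, 3, 6] * [1, 3]: c[0] = 3×1 = 3; c[1] = 3×3 + 3×1 = 12; c[2] = 3×3 + 6×1 = 15; c[3] = 6×3 = 18 → [3, 12, 15, 18] ✓

[1, 3]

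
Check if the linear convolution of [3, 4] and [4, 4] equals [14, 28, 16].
Recompute linear convolution of [3, 4] and [4, 4]: y[0] = 3×4 = 12; y[1] = 3×4 + 4×4 = 28; y[2] = 4×4 = 16 → [12, 28, 16]. Compare to given [14, 28, 16]: they differ at index 0: given 14, correct 12, so answer: No

No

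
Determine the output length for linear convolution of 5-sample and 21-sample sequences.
Linear/full convolution length: m + n - 1 = 5 + 21 - 1 = 25

25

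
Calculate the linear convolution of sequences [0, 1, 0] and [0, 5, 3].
y[0] = 0×0 = 0; y[1] = 0×5 + 1×0 = 0; y[2] = 0×3 + 1×5 + 0×0 = 5; y[3] = 1×3 + 0×5 = 3; y[4] = 0×3 = 0

[0, 0, 5, 3, 0]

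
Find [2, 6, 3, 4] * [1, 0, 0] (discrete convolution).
y[0] = 2×1 = 2; y[1] = 2×0 + 6×1 = 6; y[2] = 2×0 + 6×0 + 3×1 = 3; y[3] = 6×0 + 3×0 + 4×1 = 4; y[4] = 3×0 + 4×0 = 0; y[5] = 4×0 = 0

[2, 6, 3, 4, 0, 0]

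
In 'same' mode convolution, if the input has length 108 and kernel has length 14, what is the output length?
'Same' mode returns an output with the same length as the input: 108

108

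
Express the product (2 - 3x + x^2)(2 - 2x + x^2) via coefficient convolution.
Ascending coefficients: a = [2, -3, 1], b = [2, -2, 1]. c[0] = 2×2 = 4; c[1] = 2×-2 + -3×2 = -10; c[2] = 2×1 + -3×-2 + 1×2 = 10; c[3] = -3×1 + 1×-2 = -5; c[4] = 1×1 = 1. Result coefficients: [4, -10, 10, -5, 1] → 4 - 10x + 10x^2 - 5x^3 + x^4

4 - 10x + 10x^2 - 5x^3 + x^4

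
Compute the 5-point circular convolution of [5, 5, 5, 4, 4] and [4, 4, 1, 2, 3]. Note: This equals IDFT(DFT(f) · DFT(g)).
Either evaluate y[k] = Σ_j f[j]·g[(k-j) mod 5] directly, or use IDFT(DFT(f) · DFT(g)). y[0] = 5×4 + 5×3 + 5×2 + 4×1 + 4×4 = 65; y[1] = 5×4 + 5×4 + 5×3 + 4×2 + 4×1 = 67; y[2] = 5×1 + 5×4 + 5×4 + 4×3 + 4×2 = 65; y[3] = 5×2 + 5×1 + 5×4 + 4×4 + 4×3 = 63; y[4] = 5×3 + 5×2 + 5×1 + 4×4 + 4×4 = 62. Result: [65, 67, 65, 63, 62]

[65, 67, 65, 63, 62]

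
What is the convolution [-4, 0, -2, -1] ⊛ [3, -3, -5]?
y[0] = -4×3 = -12; y[1] = -4×-3 + 0×3 = 12; y[2] = -4×-5 + 0×-3 + -2×3 = 14; y[3] = 0×-5 + -2×-3 + -1×3 = 3; y[4] = -2×-5 + -1×-3 = 13; y[5] = -1×-5 = 5

[-12, 12, 14, 3, 13, 5]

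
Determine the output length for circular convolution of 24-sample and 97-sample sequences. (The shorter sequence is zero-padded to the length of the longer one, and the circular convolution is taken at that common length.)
Circular convolution (zero-padding the shorter input) has length max(m, n) = max(24, 97) = 97

97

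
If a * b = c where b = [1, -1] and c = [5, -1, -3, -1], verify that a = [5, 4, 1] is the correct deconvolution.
Forward-compute [5, 4, 1] * [1, -1]: c[0] = 5×1 = 5; c[1] = 5×-1 + 4×1 = -1; c[2] = 4×-1 + 1×1 = -3; c[3] = 1×-1 = -1 → [5, -1, -3, -1]. Matches given c = [5, -1, -3, -1], so verified.

Verified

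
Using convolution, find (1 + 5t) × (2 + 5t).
Ascending coefficients: a = [1, 5], b = [2, 5]. c[0] = 1×2 = 2; c[1] = 1×5 + 5×2 = 15; c[2] = 5×5 = 25. Result coefficients: [2, 15, 25] → 2 + 15t + 25t^2

2 + 15t + 25t^2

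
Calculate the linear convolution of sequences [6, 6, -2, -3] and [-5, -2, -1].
y[0] = 6×-5 = -30; y[1] = 6×-2 + 6×-5 = -42; y[2] = 6×-1 + 6×-2 + -2×-5 = -8; y[3] = 6×-1 + -2×-2 + -3×-5 = 13; y[4] = -2×-1 + -3×-2 = 8; y[5] = -3×-1 = 3

[-30, -42, -8, 13, 8, 3]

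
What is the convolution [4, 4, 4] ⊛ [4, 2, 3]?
y[0] = 4×4 = 16; y[1] = 4×2 + 4×4 = 24; y[2] = 4×3 + 4×2 + 4×4 = 36; y[3] = 4×3 + 4×2 = 20; y[4] = 4×3 = 12

[16, 24, 36, 20, 12]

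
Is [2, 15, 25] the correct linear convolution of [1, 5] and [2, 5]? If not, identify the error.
Recompute linear convolution of [1, 5] and [2, 5]: y[0] = 1×2 = 2; y[1] = 1×5 + 5×2 = 15; y[2] = 5×5 = 25 → [2, 15, 25]. Given [2, 15, 25] matches, so answer: Yes

Yes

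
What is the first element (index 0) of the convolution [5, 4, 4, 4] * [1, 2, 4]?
Use y[k] = Σ_i a[i]·b[k-i] at k=0. y[0] = 5×1 = 5

5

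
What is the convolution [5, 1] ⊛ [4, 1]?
y[0] = 5×4 = 20; y[1] = 5×1 + 1×4 = 9; y[2] = 1×1 = 1

[20, 9, 1]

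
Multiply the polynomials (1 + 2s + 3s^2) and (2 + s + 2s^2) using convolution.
Ascending coefficients: a = [1, 2, 3], b = [2, 1, 2]. c[0] = 1×2 = 2; c[1] = 1×1 + 2×2 = 5; c[2] = 1×2 + 2×1 + 3×2 = 10; c[3] = 2×2 + 3×1 = 7; c[4] = 3×2 = 6. Result coefficients: [2, 5, 10, 7, 6] → 2 + 5s + 10s^2 + 7s^3 + 6s^4

2 + 5s + 10s^2 + 7s^3 + 6s^4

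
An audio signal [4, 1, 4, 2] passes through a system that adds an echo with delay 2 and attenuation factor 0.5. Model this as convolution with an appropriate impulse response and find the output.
Direct-path + delayed-attenuated-path model → impulse response h = [1, 0, 0.5] (1 at lag 0, 0.5 at lag 2). Output y[n] = x[n] + 0.5·x[n - 2] (with x[n] = 0 outside 0..3): y[0] = 4 + 0.5×0 = 4; y[1] = 1 + 0.5×0 = 1; y[2] = 4 + 0.5×4 = 6.0; y[3] = 2 + 0.5×1 = 2.5; y[4] = 0 + 0.5×4 = 2.0; y[5] = 0 + 0.5×2 = 1.0. So y = [4, 1, 6.0, 2.5, 2.0, 1.0]

[4, 1, 6.0, 2.5, 2.0, 1.0]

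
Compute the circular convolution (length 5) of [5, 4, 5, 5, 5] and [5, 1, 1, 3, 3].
Use y[k] = Σ_j u[j]·v[(k-j) mod 5]. y[0] = 5×5 + 4×3 + 5×3 + 5×1 + 5×1 = 62; y[1] = 5×1 + 4×5 + 5×3 + 5×3 + 5×1 = 60; y[2] = 5×1 + 4×1 + 5×5 + 5×3 + 5×3 = 64; y[3] = 5×3 + 4×1 + 5×1 + 5×5 + 5×3 = 64; y[4] = 5×3 + 4×3 + 5×1 + 5×1 + 5×5 = 62. Result: [62, 60, 64, 64, 62]

[62, 60, 64, 64, 62]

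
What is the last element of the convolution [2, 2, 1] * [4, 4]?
Use y[k] = Σ_i a[i]·b[k-i] at k=3. y[3] = 1×4 = 4

4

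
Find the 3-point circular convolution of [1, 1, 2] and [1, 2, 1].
Use y[k] = Σ_j x[j]·h[(k-j) mod 3]. y[0] = 1×1 + 1×1 + 2×2 = 6; y[1] = 1×2 + 1×1 + 2×1 = 5; y[2] = 1×1 + 1×2 + 2×1 = 5. Result: [6, 5, 5]

[6, 5, 5]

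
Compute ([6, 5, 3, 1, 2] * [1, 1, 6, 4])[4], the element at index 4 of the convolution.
Use y[k] = Σ_i a[i]·b[k-i] at k=4. y[4] = 5×4 + 3×6 + 1×1 + 2×1 = 41

41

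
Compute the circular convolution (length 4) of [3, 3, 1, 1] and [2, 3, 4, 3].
Use y[k] = Σ_j f[j]·g[(k-j) mod 4]. y[0] = 3×2 + 3×3 + 1×4 + 1×3 = 22; y[1] = 3×3 + 3×2 + 1×3 + 1×4 = 22; y[2] = 3×4 + 3×3 + 1×2 + 1×3 = 26; y[3] = 3×3 + 3×4 + 1×3 + 1×2 = 26. Result: [22, 22, 26, 26]

[22, 22, 26, 26]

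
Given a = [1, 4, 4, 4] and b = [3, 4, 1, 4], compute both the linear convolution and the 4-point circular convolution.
Linear: y_lin[0] = 1×3 = 3; y_lin[1] = 1×4 + 4×3 = 16; y_lin[2] = 1×1 + 4×4 + 4×3 = 29; y_lin[3] = 1×4 + 4×1 + 4×4 + 4×3 = 36; y_lin[4] = 4×4 + 4×1 + 4×4 = 36; y_lin[5] = 4×4 + 4×1 = 20; y_lin[6] = 4×4 = 16 → [3, 16, 29, 36, 36, 20, 16]. Circular (length 4): y[0] = 1×3 + 4×4 + 4×1 + 4×4 = 39; y[1] = 1×4 + 4×3 + 4×4 + 4×1 = 36; y[2] = 1×1 + 4×4 + 4×3 + 4×4 = 45; y[3] = 1×4 + 4×1 + 4×4 + 4×3 = 36 → [39, 36, 45, 36]

Linear: [3, 16, 29, 36, 36, 20, 16], Circular: [39, 36, 45, 36]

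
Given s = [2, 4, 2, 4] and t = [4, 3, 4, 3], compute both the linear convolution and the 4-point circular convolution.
Linear: y_lin[0] = 2×4 = 8; y_lin[1] = 2×3 + 4×4 = 22; y_lin[2] = 2×4 + 4×3 + 2×4 = 28; y_lin[3] = 2×3 + 4×4 + 2×3 + 4×4 = 44; y_lin[4] = 4×3 + 2×4 + 4×3 = 32; y_lin[5] = 2×3 + 4×4 = 22; y_lin[6] = 4×3 = 12 → [8, 22, 28, 44, 32, 22, 12]. Circular (length 4): y[0] = 2×4 + 4×3 + 2×4 + 4×3 = 40; y[1] = 2×3 + 4×4 + 2×3 + 4×4 = 44; y[2] = 2×4 + 4×3 + 2×4 + 4×3 = 40; y[3] = 2×3 + 4×4 + 2×3 + 4×4 = 44 → [40, 44, 40, 44]

Linear: [8, 22, 28, 44, 32, 22, 12], Circular: [40, 44, 40, 44]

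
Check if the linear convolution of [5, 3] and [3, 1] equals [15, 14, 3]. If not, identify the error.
Recompute linear convolution of [5, 3] and [3, 1]: y[0] = 5×3 = 15; y[1] = 5×1 + 3×3 = 14; y[2] = 3×1 = 3 → [15, 14, 3]. Given [15, 14, 3] matches, so answer: Yes

Yes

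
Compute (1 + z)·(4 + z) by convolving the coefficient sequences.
Ascending coefficients: a = [1, 1], b = [4, 1]. c[0] = 1×4 = 4; c[1] = 1×1 + 1×4 = 5; c[2] = 1×1 = 1. Result coefficients: [4, 5, 1] → 4 + 5z + z^2

4 + 5z + z^2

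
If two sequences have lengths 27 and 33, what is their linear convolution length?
Linear/full convolution length: m + n - 1 = 27 + 33 - 1 = 59

59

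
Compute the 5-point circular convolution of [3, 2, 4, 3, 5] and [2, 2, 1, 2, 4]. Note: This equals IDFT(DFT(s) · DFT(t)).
Either evaluate y[k] = Σ_j s[j]·t[(k-j) mod 5] directly, or use IDFT(DFT(s) · DFT(t)). y[0] = 3×2 + 2×4 + 4×2 + 3×1 + 5×2 = 35; y[1] = 3×2 + 2×2 + 4×4 + 3×2 + 5×1 = 37; y[2] = 3×1 + 2×2 + 4×2 + 3×4 + 5×2 = 37; y[3] = 3×2 + 2×1 + 4×2 + 3×2 + 5×4 = 42; y[4] = 3×4 + 2×2 + 4×1 + 3×2 + 5×2 = 36. Result: [35, 37, 37, 42, 36]

[35, 37, 37, 42, 36]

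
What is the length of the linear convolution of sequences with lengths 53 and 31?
Linear/full convolution length: m + n - 1 = 53 + 31 - 1 = 83

83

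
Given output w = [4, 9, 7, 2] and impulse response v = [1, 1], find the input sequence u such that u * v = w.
Deconvolve w=[4, 9, 7, 2] by v=[1, 1]. Since v[0]=1, solve forward: u[0] = w[0] / 1 = 4; u[1] = (w[1] - 4×1) / 1 = 5; u[2] = (w[2] - 5×1) / 1 = 2. So u = [4, 5, 2]. Check by forward convolution: w[0] = 4×1 = 4; w[1] = 4×1 + 5×1 = 9; w[2] = 5×1 + 2×1 = 7; w[3] = 2×1 = 2

[4, 5, 2]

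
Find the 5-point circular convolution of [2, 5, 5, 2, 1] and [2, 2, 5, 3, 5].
Use y[k] = Σ_j u[j]·v[(k-j) mod 5]. y[0] = 2×2 + 5×5 + 5×3 + 2×5 + 1×2 = 56; y[1] = 2×2 + 5×2 + 5×5 + 2×3 + 1×5 = 50; y[2] = 2×5 + 5×2 + 5×2 + 2×5 + 1×3 = 43; y[3] = 2×3 + 5×5 + 5×2 + 2×2 + 1×5 = 50; y[4] = 2×5 + 5×3 + 5×5 + 2×2 + 1×2 = 56. Result: [56, 50, 43, 50, 56]

[56, 50, 43, 50, 56]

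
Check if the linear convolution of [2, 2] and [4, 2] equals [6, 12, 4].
Recompute linear convolution of [2, 2] and [4, 2]: y[0] = 2×4 = 8; y[1] = 2×2 + 2×4 = 12; y[2] = 2×2 = 4 → [8, 12, 4]. Compare to given [6, 12, 4]: they differ at index 0: given 6, correct 8, so answer: No

No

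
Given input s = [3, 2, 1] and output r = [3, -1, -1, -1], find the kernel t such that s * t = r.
Output length 4 = len(s) + len(t) - 1 ⇒ len(t) = 2. Solve t forward using t[k] = (r[k] - Σ_{i≥1} s[i]·t[k-i]) / s[0]: t[0] = r[0] / s[0] = 3 / 3 = 1; t[1] = (r[1] - 2×1) / s[0] = (-1 - 2×1) / 3 = -1. So t = [1, -1]. Forward-check [3, 2, 1] * [1, -1]: r[0] = 3×1 = 3; r[1] = 3×-1 + 2×1 = -1; r[2] = 2×-1 + 1×1 = -1; r[3] = 1×-1 = -1 → [3, -1, -1, -1] ✓

[1, -1]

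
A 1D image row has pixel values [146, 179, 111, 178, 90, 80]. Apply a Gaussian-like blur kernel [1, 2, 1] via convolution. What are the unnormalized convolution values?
Convolve image row [146, 179, 111, 178, 90, 80] with kernel [1, 2, 1]: y[0] = 146×1 = 146; y[1] = 146×2 + 179×1 = 471; y[2] = 146×1 + 179×2 + 111×1 = 615; y[3] = 179×1 + 111×2 + 178×1 = 579; y[4] = 111×1 + 178×2 + 90×1 = 557; y[5] = 178×1 + 90×2 + 80×1 = 438; y[6] = 90×1 + 80×2 = 250; y[7] = 80×1 = 80 → [146, 471, 615, 579, 557, 438, 250, 80]. Normalization factor = sum(kernel) = 4.

[146, 471, 615, 579, 557, 438, 250, 80]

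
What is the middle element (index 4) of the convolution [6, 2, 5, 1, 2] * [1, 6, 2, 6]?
Use y[k] = Σ_i a[i]·b[k-i] at k=4. y[4] = 2×6 + 5×2 + 1×6 + 2×1 = 30

30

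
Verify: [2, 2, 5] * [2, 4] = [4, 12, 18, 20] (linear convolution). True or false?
Recompute linear convolution of [2, 2, 5] and [2, 4]: y[0] = 2×2 = 4; y[1] = 2×4 + 2×2 = 12; y[2] = 2×4 + 5×2 = 18; y[3] = 5×4 = 20 → [4, 12, 18, 20]. Given [4, 12, 18, 20] matches, so answer: Yes

Yes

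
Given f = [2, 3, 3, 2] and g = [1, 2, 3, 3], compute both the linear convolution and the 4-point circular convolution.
Linear: y_lin[0] = 2×1 = 2; y_lin[1] = 2×2 + 3×1 = 7; y_lin[2] = 2×3 + 3×2 + 3×1 = 15; y_lin[3] = 2×3 + 3×3 + 3×2 + 2×1 = 23; y_lin[4] = 3×3 + 3×3 + 2×2 = 22; y_lin[5] = 3×3 + 2×3 = 15; y_lin[6] = 2×3 = 6 → [2, 7, 15, 23, 22, 15, 6]. Circular (length 4): y[0] = 2×1 + 3×3 + 3×3 + 2×2 = 24; y[1] = 2×2 + 3×1 + 3×3 + 2×3 = 22; y[2] = 2×3 + 3×2 + 3×1 + 2×3 = 21; y[3] = 2×3 + 3×3 + 3×2 + 2×1 = 23 → [24, 22, 21, 23]

Linear: [2, 7, 15, 23, 22, 15, 6], Circular: [24, 22, 21, 23]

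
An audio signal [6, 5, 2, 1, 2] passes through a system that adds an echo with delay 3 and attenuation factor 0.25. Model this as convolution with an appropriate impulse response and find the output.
Direct-path + delayed-attenuated-path model → impulse response h = [1, 0, 0, 0.25] (1 at lag 0, 0.25 at lag 3). Output y[n] = x[n] + 0.25·x[n - 3] (with x[n] = 0 outside 0..4): y[0] = 6 + 0.25×0 = 6; y[1] = 5 + 0.25×0 = 5; y[2] = 2 + 0.25×0 = 2; y[3] = 1 + 0.25×6 = 2.5; y[4] = 2 + 0.25×5 = 3.25; y[5] = 0 + 0.25×2 = 0.5; y[6] = 0 + 0.25×1 = 0.25; y[7] = 0 + 0.25×2 = 0.5. So y = [6, 5, 2, 2.5, 3.25, 0.5, 0.25, 0.5]

[6, 5, 2, 2.5, 3.25, 0.5, 0.25, 0.5]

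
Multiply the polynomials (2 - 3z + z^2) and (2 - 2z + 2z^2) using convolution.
Ascending coefficients: a = [2, -3, 1], b = [2, -2, 2]. c[0] = 2×2 = 4; c[1] = 2×-2 + -3×2 = -10; c[2] = 2×2 + -3×-2 + 1×2 = 12; c[3] = -3×2 + 1×-2 = -8; c[4] = 1×2 = 2. Result coefficients: [4, -10, 12, -8, 2] → 4 - 10z + 12z^2 - 8z^3 + 2z^4

4 - 10z + 12z^2 - 8z^3 + 2z^4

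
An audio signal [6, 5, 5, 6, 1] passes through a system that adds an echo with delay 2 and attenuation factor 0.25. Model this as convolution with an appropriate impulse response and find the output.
Direct-path + delayed-attenuated-path model → impulse response h = [1, 0, 0.25] (1 at lag 0, 0.25 at lag 2). Output y[n] = x[n] + 0.25·x[n - 2] (with x[n] = 0 outside 0..4): y[0] = 6 + 0.25×0 = 6; y[1] = 5 + 0.25×0 = 5; y[2] = 5 + 0.25×6 = 6.5; y[3] = 6 + 0.25×5 = 7.25; y[4] = 1 + 0.25×5 = 2.25; y[5] = 0 + 0.25×6 = 1.5; y[6] = 0 + 0.25×1 = 0.25. So y = [6, 5, 6.5, 7.25, 2.25, 1.5, 0.25]

[6, 5, 6.5, 7.25, 2.25, 1.5, 0.25]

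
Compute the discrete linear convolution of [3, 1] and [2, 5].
y[0] = 3×2 = 6; y[1] = 3×5 + 1×2 = 17; y[2] = 1×5 = 5

[6, 17, 5]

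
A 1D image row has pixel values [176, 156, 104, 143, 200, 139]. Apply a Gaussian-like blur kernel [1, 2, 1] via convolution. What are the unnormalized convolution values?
Convolve image row [176, 156, 104, 143, 200, 139] with kernel [1, 2, 1]: y[0] = 176×1 = 176; y[1] = 176×2 + 156×1 = 508; y[2] = 176×1 + 156×2 + 104×1 = 592; y[3] = 156×1 + 104×2 + 143×1 = 507; y[4] = 104×1 + 143×2 + 200×1 = 590; y[5] = 143×1 + 200×2 + 139×1 = 682; y[6] = 200×1 + 139×2 = 478; y[7] = 139×1 = 139 → [176, 508, 592, 507, 590, 682, 478, 139]. Normalization factor = sum(kernel) = 4.

[176, 508, 592, 507, 590, 682, 478, 139]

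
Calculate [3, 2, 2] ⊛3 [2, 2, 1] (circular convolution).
Use y[k] = Σ_j u[j]·v[(k-j) mod 3]. y[0] = 3×2 + 2×1 + 2×2 = 12; y[1] = 3×2 + 2×2 + 2×1 = 12; y[2] = 3×1 + 2×2 + 2×2 = 11. Result: [12, 12, 11]

[12, 12, 11]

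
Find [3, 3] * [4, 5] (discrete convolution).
y[0] = 3×4 = 12; y[1] = 3×5 + 3×4 = 27; y[2] = 3×5 = 15

[12, 27, 15]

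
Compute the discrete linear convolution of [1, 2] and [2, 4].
y[0] = 1×2 = 2; y[1] = 1×4 + 2×2 = 8; y[2] = 2×4 = 8

[2, 8, 8]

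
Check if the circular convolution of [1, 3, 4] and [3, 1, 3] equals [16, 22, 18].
Recompute circular convolution of [1, 3, 4] and [3, 1, 3]: y[0] = 1×3 + 3×3 + 4×1 = 16; y[1] = 1×1 + 3×3 + 4×3 = 22; y[2] = 1×3 + 3×1 + 4×3 = 18 → [16, 22, 18]. Given [16, 22, 18] matches, so answer: Yes

Yes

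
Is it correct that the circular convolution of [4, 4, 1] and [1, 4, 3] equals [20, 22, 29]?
Recompute circular convolution of [4, 4, 1] and [1, 4, 3]: y[0] = 4×1 + 4×3 + 1×4 = 20; y[1] = 4×4 + 4×1 + 1×3 = 23; y[2] = 4×3 + 4×4 + 1×1 = 29 → [20, 23, 29]. Compare to given [20, 22, 29]: they differ at index 1: given 22, correct 23, so answer: No

No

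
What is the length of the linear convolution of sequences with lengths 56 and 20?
Linear/full convolution length: m + n - 1 = 56 + 20 - 1 = 75

75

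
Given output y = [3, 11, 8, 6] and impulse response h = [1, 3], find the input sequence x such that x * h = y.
Deconvolve y=[3, 11, 8, 6] by h=[1, 3]. Since h[0]=1, solve forward: x[0] = y[0] / 1 = 3; x[1] = (y[1] - 3×3) / 1 = 2; x[2] = (y[2] - 2×3) / 1 = 2. So x = [3, 2, 2]. Check by forward convolution: y[0] = 3×1 = 3; y[1] = 3×3 + 2×1 = 11; y[2] = 2×3 + 2×1 = 8; y[3] = 2×3 = 6

[3, 2, 2]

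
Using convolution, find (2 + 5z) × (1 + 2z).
Ascending coefficients: a = [2, 5], b = [1, 2]. c[0] = 2×1 = 2; c[1] = 2×2 + 5×1 = 9; c[2] = 5×2 = 10. Result coefficients: [2, 9, 10] → 2 + 9z + 10z^2

2 + 9z + 10z^2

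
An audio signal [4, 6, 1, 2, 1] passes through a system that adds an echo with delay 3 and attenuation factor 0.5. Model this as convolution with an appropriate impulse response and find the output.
Direct-path + delayed-attenuated-path model → impulse response h = [1, 0, 0, 0.5] (1 at lag 0, 0.5 at lag 3). Output y[n] = x[n] + 0.5·x[n - 3] (with x[n] = 0 outside 0..4): y[0] = 4 + 0.5×0 = 4; y[1] = 6 + 0.5×0 = 6; y[2] = 1 + 0.5×0 = 1; y[3] = 2 + 0.5×4 = 4.0; y[4] = 1 + 0.5×6 = 4.0; y[5] = 0 + 0.5×1 = 0.5; y[6] = 0 + 0.5×2 = 1.0; y[7] = 0 + 0.5×1 = 0.5. So y = [4, 6, 1, 4.0, 4.0, 0.5, 1.0, 0.5]

[4, 6, 1, 4.0, 4.0, 0.5, 1.0, 0.5]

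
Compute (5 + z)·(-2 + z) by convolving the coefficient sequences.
Ascending coefficients: a = [5, 1], b = [-2, 1]. c[0] = 5×-2 = -10; c[1] = 5×1 + 1×-2 = 3; c[2] = 1×1 = 1. Result coefficients: [-10, 3, 1] → -10 + 3z + z^2

-10 + 3z + z^2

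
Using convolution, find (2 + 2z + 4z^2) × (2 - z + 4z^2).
Ascending coefficients: a = [2, 2, 4], b = [2, -1, 4]. c[0] = 2×2 = 4; c[1] = 2×-1 + 2×2 = 2; c[2] = 2×4 + 2×-1 + 4×2 = 14; c[3] = 2×4 + 4×-1 = 4; c[4] = 4×4 = 16. Result coefficients: [4, 2, 14, 4, 16] → 4 + 2z + 14z^2 + 4z^3 + 16z^4

4 + 2z + 14z^2 + 4z^3 + 16z^4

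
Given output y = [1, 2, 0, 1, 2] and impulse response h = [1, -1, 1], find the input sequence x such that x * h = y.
Deconvolve y=[1, 2, 0, 1, 2] by h=[1, -1, 1]. Since h[0]=1, solve forward: x[0] = y[0] / 1 = 1; x[1] = (y[1] - 1×-1) / 1 = 3; x[2] = (y[2] - 3×-1 - 1×1) / 1 = 2. So x = [1, 3, 2]. Check by forward convolution: y[0] = 1×1 = 1; y[1] = 1×-1 + 3×1 = 2; y[2] = 1×1 + 3×-1 + 2×1 = 0; y[3] = 3×1 + 2×-1 = 1; y[4] = 2×1 = 2

[1, 3, 2]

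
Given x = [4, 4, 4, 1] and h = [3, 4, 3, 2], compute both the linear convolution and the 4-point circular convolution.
Linear: y_lin[0] = 4×3 = 12; y_lin[1] = 4×4 + 4×3 = 28; y_lin[2] = 4×3 + 4×4 + 4×3 = 40; y_lin[3] = 4×2 + 4×3 + 4×4 + 1×3 = 39; y_lin[4] = 4×2 + 4×3 + 1×4 = 24; y_lin[5] = 4×2 + 1×3 = 11; y_lin[6] = 1×2 = 2 → [12, 28, 40, 39, 24, 11, 2]. Circular (length 4): y[0] = 4×3 + 4×2 + 4×3 + 1×4 = 36; y[1] = 4×4 + 4×3 + 4×2 + 1×3 = 39; y[2] = 4×3 + 4×4 + 4×3 + 1×2 = 42; y[3] = 4×2 + 4×3 + 4×4 + 1×3 = 39 → [36, 39, 42, 39]

Linear: [12, 28, 40, 39, 24, 11, 2], Circular: [36, 39, 42, 39]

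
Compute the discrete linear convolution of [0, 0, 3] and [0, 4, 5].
y[0] = 0×0 = 0; y[1] = 0×4 + 0×0 = 0; y[2] = 0×5 + 0×4 + 3×0 = 0; y[3] = 0×5 + 3×4 = 12; y[4] = 3×5 = 15

[0, 0, 0, 12, 15]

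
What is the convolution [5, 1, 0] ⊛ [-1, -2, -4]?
y[0] = 5×-1 = -5; y[1] = 5×-2 + 1×-1 = -11; y[2] = 5×-4 + 1×-2 + 0×-1 = -22; y[3] = 1×-4 + 0×-2 = -4; y[4] = 0×-4 = 0

[-5, -11, -22, -4, 0]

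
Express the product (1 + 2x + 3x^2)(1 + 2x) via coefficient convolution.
Ascending coefficients: a = [1, 2, 3], b = [1, 2]. c[0] = 1×1 = 1; c[1] = 1×2 + 2×1 = 4; c[2] = 2×2 + 3×1 = 7; c[3] = 3×2 = 6. Result coefficients: [1, 4, 7, 6] → 1 + 4x + 7x^2 + 6x^3

1 + 4x + 7x^2 + 6x^3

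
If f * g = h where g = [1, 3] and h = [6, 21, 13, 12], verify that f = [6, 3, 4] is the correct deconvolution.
Forward-compute [6, 3, 4] * [1, 3]: h[0] = 6×1 = 6; h[1] = 6×3 + 3×1 = 21; h[2] = 3×3 + 4×1 = 13; h[3] = 4×3 = 12 → [6, 21, 13, 12]. Matches given h = [6, 21, 13, 12], so verified.

Verified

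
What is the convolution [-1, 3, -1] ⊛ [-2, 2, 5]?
y[0] = -1×-2 = 2; y[1] = -1×2 + 3×-2 = -8; y[2] = -1×5 + 3×2 + -1×-2 = 3; y[3] = 3×5 + -1×2 = 13; y[4] = -1×5 = -5

[2, -8, 3, 13, -5]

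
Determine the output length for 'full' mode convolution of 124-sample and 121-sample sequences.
Linear/full convolution length: m + n - 1 = 124 + 121 - 1 = 244

244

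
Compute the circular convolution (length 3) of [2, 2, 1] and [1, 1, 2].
Use y[k] = Σ_j s[j]·t[(k-j) mod 3]. y[0] = 2×1 + 2×2 + 1×1 = 7; y[1] = 2×1 + 2×1 + 1×2 = 6; y[2] = 2×2 + 2×1 + 1×1 = 7. Result: [7, 6, 7]

[7, 6, 7]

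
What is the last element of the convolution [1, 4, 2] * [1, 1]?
Use y[k] = Σ_i a[i]·b[k-i] at k=3. y[3] = 2×1 = 2

2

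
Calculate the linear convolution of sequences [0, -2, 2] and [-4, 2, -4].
y[0] = 0×-4 = 0; y[1] = 0×2 + -2×-4 = 8; y[2] = 0×-4 + -2×2 + 2×-4 = -12; y[3] = -2×-4 + 2×2 = 12; y[4] = 2×-4 = -8

[0, 8, -12, 12, -8]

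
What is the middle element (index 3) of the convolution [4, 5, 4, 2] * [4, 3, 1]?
Use y[k] = Σ_i a[i]·b[k-i] at k=3. y[3] = 5×1 + 4×3 + 2×4 = 25

25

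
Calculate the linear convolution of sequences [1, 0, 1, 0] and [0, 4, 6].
y[0] = 1×0 = 0; y[1] = 1×4 + 0×0 = 4; y[2] = 1×6 + 0×4 + 1×0 = 6; y[3] = 0×6 + 1×4 + 0×0 = 4; y[4] = 1×6 + 0×4 = 6; y[5] = 0×6 = 0

[0, 4, 6, 4, 6, 0]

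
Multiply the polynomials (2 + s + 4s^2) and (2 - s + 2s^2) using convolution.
Ascending coefficients: a = [2, 1, 4], b = [2, -1, 2]. c[0] = 2×2 = 4; c[1] = 2×-1 + 1×2 = 0; c[2] = 2×2 + 1×-1 + 4×2 = 11; c[3] = 1×2 + 4×-1 = -2; c[4] = 4×2 = 8. Result coefficients: [4, 0, 11, -2, 8] → 4 + 11s^2 - 2s^3 + 8s^4

4 + 11s^2 - 2s^3 + 8s^4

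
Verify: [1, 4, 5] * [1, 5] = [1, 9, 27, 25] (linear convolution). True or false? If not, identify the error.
Recompute linear convolution of [1, 4, 5] and [1, 5]: y[0] = 1×1 = 1; y[1] = 1×5 + 4×1 = 9; y[2] = 4×5 + 5×1 = 25; y[3] = 5×5 = 25 → [1, 9, 25, 25]. Compare to given [1, 9, 27, 25]: they differ at index 2: given 27, correct 25, so answer: No

No. Error at index 2: given 27, correct 25.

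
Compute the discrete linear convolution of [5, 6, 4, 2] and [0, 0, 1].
y[0] = 5×0 = 0; y[1] = 5×0 + 6×0 = 0; y[2] = 5×1 + 6×0 + 4×0 = 5; y[3] = 6×1 + 4×0 + 2×0 = 6; y[4] = 4×1 + 2×0 = 4; y[5] = 2×1 = 2

[0, 0, 5, 6, 4, 2]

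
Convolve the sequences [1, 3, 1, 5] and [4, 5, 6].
y[0] = 1×4 = 4; y[1] = 1×5 + 3×4 = 17; y[2] = 1×6 + 3×5 + 1×4 = 25; y[3] = 3×6 + 1×5 + 5×4 = 43; y[4] = 1×6 + 5×5 = 31; y[5] = 5×6 = 30

[4, 17, 25, 43, 31, 30]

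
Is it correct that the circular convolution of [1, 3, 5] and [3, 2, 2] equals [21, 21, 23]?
Recompute circular convolution of [1, 3, 5] and [3, 2, 2]: y[0] = 1×3 + 3×2 + 5×2 = 19; y[1] = 1×2 + 3×3 + 5×2 = 21; y[2] = 1×2 + 3×2 + 5×3 = 23 → [19, 21, 23]. Compare to given [21, 21, 23]: they differ at index 0: given 21, correct 19, so answer: No

No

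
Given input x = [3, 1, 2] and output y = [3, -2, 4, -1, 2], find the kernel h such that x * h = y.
Output length 5 = len(x) + len(h) - 1 ⇒ len(h) = 3. Solve h forward using h[k] = (y[k] - Σ_{i≥1} x[i]·h[k-i]) / x[0]: h[0] = y[0] / x[0] = 3 / 3 = 1; h[1] = (y[1] - 1×1) / x[0] = (-2 - 1×1) / 3 = -1; h[2] = (y[2] - 1×-1 - 2×1) / x[0] = (4 - 1×-1 - 2×1) / 3 = 1. So h = [1, -1, 1]. Forward-check [3, 1, 2] * [1, -1, 1]: y[0] = 3×1 = 3; y[1] = 3×-1 + 1×1 = -2; y[2] = 3×1 + 1×-1 + 2×1 = 4; y[3] = 1×1 + 2×-1 = -1; y[4] = 2×1 = 2 → [3, -2, 4, -1, 2] ✓

[1, -1, 1]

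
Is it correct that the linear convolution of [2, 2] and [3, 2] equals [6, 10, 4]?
Recompute linear convolution of [2, 2] and [3, 2]: y[0] = 2×3 = 6; y[1] = 2×2 + 2×3 = 10; y[2] = 2×2 = 4 → [6, 10, 4]. Given [6, 10, 4] matches, so answer: Yes

Yes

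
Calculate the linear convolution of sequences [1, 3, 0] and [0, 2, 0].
y[0] = 1×0 = 0; y[1] = 1×2 + 3×0 = 2; y[2] = 1×0 + 3×2 + 0×0 = 6; y[3] = 3×0 + 0×2 = 0; y[4] = 0×0 = 0

[0, 2, 6, 0, 0]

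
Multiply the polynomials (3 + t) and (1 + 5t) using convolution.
Ascending coefficients: a = [3, 1], b = [1, 5]. c[0] = 3×1 = 3; c[1] = 3×5 + 1×1 = 16; c[2] = 1×5 = 5. Result coefficients: [3, 16, 5] → 3 + 16t + 5t^2

3 + 16t + 5t^2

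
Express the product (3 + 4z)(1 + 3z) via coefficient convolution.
Ascending coefficients: a = [3, 4], b = [1, 3]. c[0] = 3×1 = 3; c[1] = 3×3 + 4×1 = 13; c[2] = 4×3 = 12. Result coefficients: [3, 13, 12] → 3 + 13z + 12z^2

3 + 13z + 12z^2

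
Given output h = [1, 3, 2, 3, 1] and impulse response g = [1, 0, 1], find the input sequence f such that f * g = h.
Deconvolve h=[1, 3, 2, 3, 1] by g=[1, 0, 1]. Since g[0]=1, solve forward: f[0] = h[0] / 1 = 1; f[1] = (h[1] - 1×0) / 1 = 3; f[2] = (h[2] - 3×0 - 1×1) / 1 = 1. So f = [1, 3, 1]. Check by forward convolution: h[0] = 1×1 = 1; h[1] = 1×0 + 3×1 = 3; h[2] = 1×1 + 3×0 + 1×1 = 2; h[3] = 3×1 + 1×0 = 3; h[4] = 1×1 = 1

[1, 3, 1]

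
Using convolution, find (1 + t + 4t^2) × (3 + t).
Ascending coefficients: a = [1, 1, 4], b = [3, 1]. c[0] = 1×3 = 3; c[1] = 1×1 + 1×3 = 4; c[2] = 1×1 + 4×3 = 13; c[3] = 4×1 = 4. Result coefficients: [3, 4, 13, 4] → 3 + 4t + 13t^2 + 4t^3

3 + 4t + 13t^2 + 4t^3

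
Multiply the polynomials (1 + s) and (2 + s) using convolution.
Ascending coefficients: a = [1, 1], b = [2, 1]. c[0] = 1×2 = 2; c[1] = 1×1 + 1×2 = 3; c[2] = 1×1 = 1. Result coefficients: [2, 3, 1] → 2 + 3s + s^2

2 + 3s + s^2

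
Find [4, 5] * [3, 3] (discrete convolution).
y[0] = 4×3 = 12; y[1] = 4×3 + 5×3 = 27; y[2] = 5×3 = 15

[12, 27, 15]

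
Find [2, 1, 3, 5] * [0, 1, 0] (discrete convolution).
y[0] = 2×0 = 0; y[1] = 2×1 + 1×0 = 2; y[2] = 2×0 + 1×1 + 3×0 = 1; y[3] = 1×0 + 3×1 + 5×0 = 3; y[4] = 3×0 + 5×1 = 5; y[5] = 5×0 = 0

[0, 2, 1, 3, 5, 0]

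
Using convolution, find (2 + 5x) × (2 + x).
Ascending coefficients: a = [2, 5], b = [2, 1]. c[0] = 2×2 = 4; c[1] = 2×1 + 5×2 = 12; c[2] = 5×1 = 5. Result coefficients: [4, 12, 5] → 4 + 12x + 5x^2

4 + 12x + 5x^2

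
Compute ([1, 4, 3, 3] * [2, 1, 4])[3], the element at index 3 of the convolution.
Use y[k] = Σ_i a[i]·b[k-i] at k=3. y[3] = 4×4 + 3×1 + 3×2 = 25

25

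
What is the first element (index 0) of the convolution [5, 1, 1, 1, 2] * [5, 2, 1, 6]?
Use y[k] = Σ_i a[i]·b[k-i] at k=0. y[0] = 5×5 = 25

25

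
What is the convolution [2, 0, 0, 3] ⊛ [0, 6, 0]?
y[0] = 2×0 = 0; y[1] = 2×6 + 0×0 = 12; y[2] = 2×0 + 0×6 + 0×0 = 0; y[3] = 0×0 + 0×6 + 3×0 = 0; y[4] = 0×0 + 3×6 = 18; y[5] = 3×0 = 0

[0, 12, 0, 0, 18, 0]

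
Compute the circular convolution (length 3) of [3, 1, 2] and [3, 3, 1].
Use y[k] = Σ_j u[j]·v[(k-j) mod 3]. y[0] = 3×3 + 1×1 + 2×3 = 16; y[1] = 3×3 + 1×3 + 2×1 = 14; y[2] = 3×1 + 1×3 + 2×3 = 12. Result: [16, 14, 12]

[16, 14, 12]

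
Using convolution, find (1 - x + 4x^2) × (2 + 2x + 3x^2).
Ascending coefficients: a = [1, -1, 4], b = [2, 2, 3]. c[0] = 1×2 = 2; c[1] = 1×2 + -1×2 = 0; c[2] = 1×3 + -1×2 + 4×2 = 9; c[3] = -1×3 + 4×2 = 5; c[4] = 4×3 = 12. Result coefficients: [2, 0, 9, 5, 12] → 2 + 9x^2 + 5x^3 + 12x^4

2 + 9x^2 + 5x^3 + 12x^4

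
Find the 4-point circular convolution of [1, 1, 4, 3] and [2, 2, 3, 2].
Use y[k] = Σ_j f[j]·g[(k-j) mod 4]. y[0] = 1×2 + 1×2 + 4×3 + 3×2 = 22; y[1] = 1×2 + 1×2 + 4×2 + 3×3 = 21; y[2] = 1×3 + 1×2 + 4×2 + 3×2 = 19; y[3] = 1×2 + 1×3 + 4×2 + 3×2 = 19. Result: [22, 21, 19, 19]

[22, 21, 19, 19]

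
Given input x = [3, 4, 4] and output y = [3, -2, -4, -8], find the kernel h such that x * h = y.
Output length 4 = len(x) + len(h) - 1 ⇒ len(h) = 2. Solve h forward using h[k] = (y[k] - Σ_{i≥1} x[i]·h[k-i]) / x[0]: h[0] = y[0] / x[0] = 3 / 3 = 1; h[1] = (y[1] - 4×1) / x[0] = (-2 - 4×1) / 3 = -2. So h = [1, -2]. Forward-check [3, 4, 4] * [1, -2]: y[0] = 3×1 = 3; y[1] = 3×-2 + 4×1 = -2; y[2] = 4×-2 + 4×1 = -4; y[3] = 4×-2 = -8 → [3, -2, -4, -8] ✓

[1, -2]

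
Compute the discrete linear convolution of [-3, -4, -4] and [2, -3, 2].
y[0] = -3×2 = -6; y[1] = -3×-3 + -4×2 = 1; y[2] = -3×2 + -4×-3 + -4×2 = -2; y[3] = -4×2 + -4×-3 = 4; y[4] = -4×2 = -8

[-6, 1, -2, 4, -8]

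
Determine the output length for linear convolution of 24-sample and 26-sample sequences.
Linear/full convolution length: m + n - 1 = 24 + 26 - 1 = 49

49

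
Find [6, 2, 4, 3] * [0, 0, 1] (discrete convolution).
y[0] = 6×0 = 0; y[1] = 6×0 + 2×0 = 0; y[2] = 6×1 + 2×0 + 4×0 = 6; y[3] = 2×1 + 4×0 + 3×0 = 2; y[4] = 4×1 + 3×0 = 4; y[5] = 3×1 = 3

[0, 0, 6, 2, 4, 3]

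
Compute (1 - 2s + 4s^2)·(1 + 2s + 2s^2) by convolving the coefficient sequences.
Ascending coefficients: a = [1, -2, 4], b = [1, 2, 2]. c[0] = 1×1 = 1; c[1] = 1×2 + -2×1 = 0; c[2] = 1×2 + -2×2 + 4×1 = 2; c[3] = -2×2 + 4×2 = 4; c[4] = 4×2 = 8. Result coefficients: [1, 0, 2, 4, 8] → 1 + 2s^2 + 4s^3 + 8s^4

1 + 2s^2 + 4s^3 + 8s^4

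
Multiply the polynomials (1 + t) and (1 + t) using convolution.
Ascending coefficients: a = [1, 1], b = [1, 1]. c[0] = 1×1 = 1; c[1] = 1×1 + 1×1 = 2; c[2] = 1×1 = 1. Result coefficients: [1, 2, 1] → 1 + 2t + t^2

1 + 2t + t^2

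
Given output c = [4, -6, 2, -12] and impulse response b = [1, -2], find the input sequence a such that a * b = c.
Deconvolve c=[4, -6, 2, -12] by b=[1, -2]. Since b[0]=1, solve forward: a[0] = c[0] / 1 = 4; a[1] = (c[1] - 4×-2) / 1 = 2; a[2] = (c[2] - 2×-2) / 1 = 6. So a = [4, 2, 6]. Check by forward convolution: c[0] = 4×1 = 4; c[1] = 4×-2 + 2×1 = -6; c[2] = 2×-2 + 6×1 = 2; c[3] = 6×-2 = -12

[4, 2, 6]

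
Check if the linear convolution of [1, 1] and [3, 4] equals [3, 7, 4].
Recompute linear convolution of [1, 1] and [3, 4]: y[0] = 1×3 = 3; y[1] = 1×4 + 1×3 = 7; y[2] = 1×4 = 4 → [3, 7, 4]. Given [3, 7, 4] matches, so answer: Yes

Yes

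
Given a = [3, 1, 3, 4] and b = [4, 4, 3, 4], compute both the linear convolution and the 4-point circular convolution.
Linear: y_lin[0] = 3×4 = 12; y_lin[1] = 3×4 + 1×4 = 16; y_lin[2] = 3×3 + 1×4 + 3×4 = 25; y_lin[3] = 3×4 + 1×3 + 3×4 + 4×4 = 43; y_lin[4] = 1×4 + 3×3 + 4×4 = 29; y_lin[5] = 3×4 + 4×3 = 24; y_lin[6] = 4×4 = 16 → [12, 16, 25, 43, 29, 24, 16]. Circular (length 4): y[0] = 3×4 + 1×4 + 3×3 + 4×4 = 41; y[1] = 3×4 + 1×4 + 3×4 + 4×3 = 40; y[2] = 3×3 + 1×4 + 3×4 + 4×4 = 41; y[3] = 3×4 + 1×3 + 3×4 + 4×4 = 43 → [41, 40, 41, 43]

Linear: [12, 16, 25, 43, 29, 24, 16], Circular: [41, 40, 41, 43]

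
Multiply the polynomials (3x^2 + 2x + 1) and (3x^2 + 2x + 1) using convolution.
Ascending coefficients: a = [1, 2, 3], b = [1, 2, 3]. c[0] = 1×1 = 1; c[1] = 1×2 + 2×1 = 4; c[2] = 1×3 + 2×2 + 3×1 = 10; c[3] = 2×3 + 3×2 = 12; c[4] = 3×3 = 9. Result coefficients: [1, 4, 10, 12, 9] → 9x^4 + 12x^3 + 10x^2 + 4x + 1

9x^4 + 12x^3 + 10x^2 + 4x + 1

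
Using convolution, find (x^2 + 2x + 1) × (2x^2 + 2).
Ascending coefficients: a = [1, 2, 1], b = [2, 0, 2]. c[0] = 1×2 = 2; c[1] = 1×0 + 2×2 = 4; c[2] = 1×2 + 2×0 + 1×2 = 4; c[3] = 2×2 + 1×0 = 4; c[4] = 1×2 = 2. Result coefficients: [2, 4, 4, 4, 2] → 2x^4 + 4x^3 + 4x^2 + 4x + 2

2x^4 + 4x^3 + 4x^2 + 4x + 2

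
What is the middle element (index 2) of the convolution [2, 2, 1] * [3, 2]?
Use y[k] = Σ_i a[i]·b[k-i] at k=2. y[2] = 2×2 + 1×3 = 7

7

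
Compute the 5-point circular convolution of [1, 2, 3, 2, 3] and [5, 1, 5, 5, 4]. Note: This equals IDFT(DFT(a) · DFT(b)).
Either evaluate y[k] = Σ_j a[j]·b[(k-j) mod 5] directly, or use IDFT(DFT(a) · DFT(b)). y[0] = 1×5 + 2×4 + 3×5 + 2×5 + 3×1 = 41; y[1] = 1×1 + 2×5 + 3×4 + 2×5 + 3×5 = 48; y[2] = 1×5 + 2×1 + 3×5 + 2×4 + 3×5 = 45; y[3] = 1×5 + 2×5 + 3×1 + 2×5 + 3×4 = 40; y[4] = 1×4 + 2×5 + 3×5 + 2×1 + 3×5 = 46. Result: [41, 48, 45, 40, 46]

[41, 48, 45, 40, 46]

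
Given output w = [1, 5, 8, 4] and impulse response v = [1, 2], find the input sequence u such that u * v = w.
Deconvolve w=[1, 5, 8, 4] by v=[1, 2]. Since v[0]=1, solve forward: u[0] = w[0] / 1 = 1; u[1] = (w[1] - 1×2) / 1 = 3; u[2] = (w[2] - 3×2) / 1 = 2. So u = [1, 3, 2]. Check by forward convolution: w[0] = 1×1 = 1; w[1] = 1×2 + 3×1 = 5; w[2] = 3×2 + 2×1 = 8; w[3] = 2×2 = 4

[1, 3, 2]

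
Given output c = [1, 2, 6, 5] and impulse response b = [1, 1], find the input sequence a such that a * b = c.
Deconvolve c=[1, 2, 6, 5] by b=[1, 1]. Since b[0]=1, solve forward: a[0] = c[0] / 1 = 1; a[1] = (c[1] - 1×1) / 1 = 1; a[2] = (c[2] - 1×1) / 1 = 5. So a = [1, 1, 5]. Check by forward convolution: c[0] = 1×1 = 1; c[1] = 1×1 + 1×1 = 2; c[2] = 1×1 + 5×1 = 6; c[3] = 5×1 = 5

[1, 1, 5]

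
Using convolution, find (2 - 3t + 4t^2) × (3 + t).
Ascending coefficients: a = [2, -3, 4], b = [3, 1]. c[0] = 2×3 = 6; c[1] = 2×1 + -3×3 = -7; c[2] = -3×1 + 4×3 = 9; c[3] = 4×1 = 4. Result coefficients: [6, -7, 9, 4] → 6 - 7t + 9t^2 + 4t^3

6 - 7t + 9t^2 + 4t^3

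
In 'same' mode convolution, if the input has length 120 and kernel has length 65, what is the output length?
'Same' mode returns an output with the same length as the input: 120

120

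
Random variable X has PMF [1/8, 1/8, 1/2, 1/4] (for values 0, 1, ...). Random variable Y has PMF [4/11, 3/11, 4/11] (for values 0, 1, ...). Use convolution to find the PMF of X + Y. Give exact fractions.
P(X+Y=k) = Σ_i P(X=i)·P(Y=k-i) — a convolution of [1/8, 1/8, 1/2, 1/4] and [4/11, 3/11, 4/11]. P(X+Y=0) = (1/8)×(4/11) = 1/22; P(X+Y=1) = (1/8)×(3/11) + (1/8)×(4/11) = 3/88 + 1/22 = 7/88; P(X+Y=2) = (1/8)×(4/11) + (1/8)×(3/11) + (1/2)×(4/11) = 1/22 + 3/88 + 2/11 = 23/88; P(X+Y=3) = (1/8)×(4/11) + (1/2)×(3/11) + (1/4)×(4/11) = 1/22 + 3/22 + 1/11 = 3/11; P(X+Y=4) = (1/2)×(4/11) + (1/4)×(3/11) = 2/11 + 3/44 = 1/4; P(X+Y=5) = (1/4)×(4/11) = 1/11. PMF: [1/22, 7/88, 23/88, 3/11, 1/4, 1/11] (sums to 1 ✓)

[1/22, 7/88, 23/88, 3/11, 1/4, 1/11]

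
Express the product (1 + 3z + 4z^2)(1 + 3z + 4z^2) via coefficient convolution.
Ascending coefficients: a = [1, 3, 4], b = [1, 3, 4]. c[0] = 1×1 = 1; c[1] = 1×3 + 3×1 = 6; c[2] = 1×4 + 3×3 + 4×1 = 17; c[3] = 3×4 + 4×3 = 24; c[4] = 4×4 = 16. Result coefficients: [1, 6, 17, 24, 16] → 1 + 6z + 17z^2 + 24z^3 + 16z^4

1 + 6z + 17z^2 + 24z^3 + 16z^4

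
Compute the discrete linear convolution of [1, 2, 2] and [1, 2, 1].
y[0] = 1×1 = 1; y[1] = 1×2 + 2×1 = 4; y[2] = 1×1 + 2×2 + 2×1 = 7; y[3] = 2×1 + 2×2 = 6; y[4] = 2×1 = 2

[1, 4, 7, 6, 2]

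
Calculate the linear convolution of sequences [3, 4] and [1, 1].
y[0] = 3×1 = 3; y[1] = 3×1 + 4×1 = 7; y[2] = 4×1 = 4

[3, 7, 4]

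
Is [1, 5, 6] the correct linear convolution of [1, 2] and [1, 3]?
Recompute linear convolution of [1, 2] and [1, 3]: y[0] = 1×1 = 1; y[1] = 1×3 + 2×1 = 5; y[2] = 2×3 = 6 → [1, 5, 6]. Given [1, 5, 6] matches, so answer: Yes

Yes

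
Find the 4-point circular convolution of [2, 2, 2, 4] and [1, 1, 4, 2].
Use y[k] = Σ_j x[j]·h[(k-j) mod 4]. y[0] = 2×1 + 2×2 + 2×4 + 4×1 = 18; y[1] = 2×1 + 2×1 + 2×2 + 4×4 = 24; y[2] = 2×4 + 2×1 + 2×1 + 4×2 = 20; y[3] = 2×2 + 2×4 + 2×1 + 4×1 = 18. Result: [18, 24, 20, 18]

[18, 24, 20, 18]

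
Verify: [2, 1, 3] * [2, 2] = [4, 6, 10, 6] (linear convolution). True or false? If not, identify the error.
Recompute linear convolution of [2, 1, 3] and [2, 2]: y[0] = 2×2 = 4; y[1] = 2×2 + 1×2 = 6; y[2] = 1×2 + 3×2 = 8; y[3] = 3×2 = 6 → [4, 6, 8, 6]. Compare to given [4, 6, 10, 6]: they differ at index 2: given 10, correct 8, so answer: No

No. Error at index 2: given 10, correct 8.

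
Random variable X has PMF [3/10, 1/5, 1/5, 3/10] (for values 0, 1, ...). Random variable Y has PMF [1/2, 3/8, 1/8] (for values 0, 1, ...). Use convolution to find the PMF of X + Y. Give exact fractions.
P(X+Y=k) = Σ_i P(X=i)·P(Y=k-i) — a convolution of [3/10, 1/5, 1/5, 3/10] and [1/2, 3/8, 1/8]. P(X+Y=0) = (3/10)×(1/2) = 3/20; P(X+Y=1) = (3/10)×(3/8) + (1/5)×(1/2) = 9/80 + 1/10 = 17/80; P(X+Y=2) = (3/10)×(1/8) + (1/5)×(3/8) + (1/5)×(1/2) = 3/80 + 3/40 + 1/10 = 17/80; P(X+Y=3) = (1/5)×(1/8) + (1/5)×(3/8) + (3/10)×(1/2) = 1/40 + 3/40 + 3/20 = 1/4; P(X+Y=4) = (1/5)×(1/8) + (3/10)×(3/8) = 1/40 + 9/80 = 11/80; P(X+Y=5) = (3/10)×(1/8) = 3/80. PMF: [3/20, 17/80, 17/80, 1/4, 11/80, 3/80] (sums to 1 ✓)

[3/20, 17/80, 17/80, 1/4, 11/80, 3/80]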